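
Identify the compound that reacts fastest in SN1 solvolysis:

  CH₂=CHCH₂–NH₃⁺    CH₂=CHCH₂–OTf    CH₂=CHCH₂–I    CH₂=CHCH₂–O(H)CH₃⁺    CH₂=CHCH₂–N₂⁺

CH₂=CHCH₂–N₂⁺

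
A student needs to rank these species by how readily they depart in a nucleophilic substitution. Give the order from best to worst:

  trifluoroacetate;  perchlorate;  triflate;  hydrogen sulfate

triflate > perchlorate > hydrogen sulfate > trifluoroacetate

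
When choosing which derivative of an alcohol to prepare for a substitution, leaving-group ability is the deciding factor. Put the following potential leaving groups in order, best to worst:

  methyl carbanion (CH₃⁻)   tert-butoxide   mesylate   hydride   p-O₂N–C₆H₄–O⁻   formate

Leaving-group ability tracks the stability of the departed species; conjugate-acid pKₐ is the usual yardstick (lower pKₐ → better LG).
mesylate: pKₐ(CH₃SO₃H (MsOH)) ≈ -1.9
formate: pKₐ(HCOOH) ≈ 3.8 — resonance-stabilised carboxylate
p-O₂N–C₆H₄–O⁻: pKₐ(p-nitrophenol) ≈ 7.2 — nitro group delocalises the charge; the classic chromogenic LG
tert-butoxide: pKₐ(t-BuOH) ≈ 18 — bulky, strongly basic alkoxide
hydride: pKₐ(H₂) ≈ 36
methyl carbanion (CH₃⁻): pKₐ(CH₄) ≈ 48 — unstabilised carbanion; the worst conceivable leaving group

mesylate > formate > p-O₂N–C₆H₄–O⁻ > tert-butoxide > hydride > methyl carbanion (CH₃⁻)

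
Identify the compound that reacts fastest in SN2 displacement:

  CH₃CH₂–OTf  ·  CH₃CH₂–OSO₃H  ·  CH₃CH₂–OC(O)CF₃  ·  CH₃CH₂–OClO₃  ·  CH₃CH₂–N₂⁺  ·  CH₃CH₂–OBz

The skeletons are identical, so relative rate is governed entirely by leaving-group ability.
A good leaving group is a weak base: the lower the pKₐ of its conjugate acid, the more readily it departs.
CH₃CH₂–N₂⁺ loses N₂: no meaningful conjugate acid; N₂ departs as an exceptionally stable neutral molecule
CH₃CH₂–OTf loses OTf⁻: pKₐ(CF₃SO₃H (triflic acid)) ≈ -14
CH₃CH₂–OClO₃ loses ClO₄⁻: pKₐ(HClO₄) ≈ -10
CH₃CH₂–OSO₃H loses HSO₄⁻: pKₐ(H₂SO₄) ≈ -3
CH₃CH₂–OC(O)CF₃ loses CF₃COO⁻: pKₐ(CF₃COOH) ≈ 0.2
CH₃CH₂–OBz loses PhCOO⁻: pKₐ(C₆H₅COOH) ≈ 4.2

CH₃CH₂–N₂⁺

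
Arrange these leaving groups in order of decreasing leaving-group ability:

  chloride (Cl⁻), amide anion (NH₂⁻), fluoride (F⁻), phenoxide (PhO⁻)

chloride (Cl⁻): pKₐ(HCl) ≈ -7 — moderately weak base
fluoride (F⁻): pKₐ(HF) ≈ 3.2 — small and strongly basic; the poor halide leaving group
phenoxide (PhO⁻): pKₐ(C₆H₅OH (phenol)) ≈ 10 — resonance into the ring helps, but still a poor LG
amide anion (NH₂⁻): pKₐ(NH₃) ≈ 38 — extremely strong base; never a leaving group

chloride (Cl⁻) > fluoride (F⁻) > phenoxide (PhO⁻) > amide anion (NH₂⁻)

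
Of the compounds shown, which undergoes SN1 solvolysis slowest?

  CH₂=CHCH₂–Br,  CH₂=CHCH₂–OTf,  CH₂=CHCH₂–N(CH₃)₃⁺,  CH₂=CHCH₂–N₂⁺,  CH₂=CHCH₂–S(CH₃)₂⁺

CH₂=CHCH₂–N(CH₃)₃⁺

The skeletons are identical, so relative rate is governed entirely by leaving-group ability.
A good leaving group is a weak base: the lower the pKₐ of its conjugate acid, the more readily it departs.
CH₂=CHCH₂–N₂⁺ loses N₂: no meaningful conjugate acid; N₂ departs as an exceptionally stable neutral molecule
CH₂=CHCH₂–OTf loses OTf⁻: pKₐ(CF₃SO₃H (triflic acid)) ≈ -14
CH₂=CHCH₂–Br loses Br⁻: pKₐ(HBr) ≈ -9
CH₂=CHCH₂–S(CH₃)₂⁺ loses SR'₂: pKₐ(R'₂SH⁺) ≈ -7
CH₂=CHCH₂–N(CH₃)₃⁺ loses NR'₃: pKₐ(R'₃NH⁺) ≈ 10.7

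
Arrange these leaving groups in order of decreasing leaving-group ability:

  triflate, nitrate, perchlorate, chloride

triflate > perchlorate > chloride > nitrate

The more stable X⁻ (or X) is on its own — i.e. the weaker a base it is — the better a leaving group it makes.
triflate: pKₐ(CF₃SO₃H (triflic acid)) ≈ -14
perchlorate: pKₐ(HClO₄) ≈ -10
chloride: pKₐ(HCl) ≈ -7
nitrate: pKₐ(HNO₃) ≈ -1.3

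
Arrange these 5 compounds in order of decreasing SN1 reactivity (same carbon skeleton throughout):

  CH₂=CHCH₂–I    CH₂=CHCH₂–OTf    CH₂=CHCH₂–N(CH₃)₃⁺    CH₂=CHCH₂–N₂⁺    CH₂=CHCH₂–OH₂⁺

With the same alkyl group throughout, only the leaving group differentiates the rates.
Rank by basicity of the departing species: weakest base leaves most easily.
CH₂=CHCH₂–N₂⁺ loses N₂: no meaningful conjugate acid; N₂ departs as an exceptionally stable neutral molecule
CH₂=CHCH₂–OTf loses OTf⁻: pKₐ(CF₃SO₃H (triflic acid)) ≈ -14
CH₂=CHCH₂–I loses I⁻: pKₐ(HI) ≈ -10
CH₂=CHCH₂–OH₂⁺ loses H₂O: pKₐ(H₃O⁺) ≈ -1.7
CH₂=CHCH₂–N(CH₃)₃⁺ loses NR'₃: pKₐ(R'₃NH⁺) ≈ 10.7

CH₂=CHCH₂–N₂⁺ > CH₂=CHCH₂–OTf > CH₂=CHCH₂–I > CH₂=CHCH₂–OH₂⁺ > CH₂=CHCH₂–N(CH₃)₃⁺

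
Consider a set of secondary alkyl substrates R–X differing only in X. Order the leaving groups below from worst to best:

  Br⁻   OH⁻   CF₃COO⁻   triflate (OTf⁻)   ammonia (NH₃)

OH⁻ < ammonia (NH₃) < CF₃COO⁻ < Br⁻ < triflate (OTf⁻)

The more stable X⁻ (or X) is on its own — i.e. the weaker a base it is — the better a leaving group it makes.
triflate (OTf⁻): pKₐ(CF₃SO₃H (triflic acid)) ≈ -14
Br⁻: pKₐ(HBr) ≈ -9
CF₃COO⁻: pKₐ(CF₃COOH) ≈ 0.2
ammonia (NH₃): pKₐ(NH₄⁺) ≈ 9.2
OH⁻: pKₐ(H₂O) ≈ 15.7
Reversing gives the worst-to-best order requested.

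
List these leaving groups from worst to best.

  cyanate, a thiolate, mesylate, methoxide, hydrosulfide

mesylate: pKₐ(CH₃SO₃H (MsOH)) ≈ -1.9
cyanate: pKₐ(HOCN) ≈ 3.5 — resonance between N and O
hydrosulfide: pKₐ(H₂S) ≈ 7 — larger and more polarisable than the oxygen analogue
a thiolate: pKₐ(RSH (a thiol)) ≈ 10.5
methoxide: pKₐ(CH₃OH) ≈ 15.5
Reversing gives the worst-to-best order requested.

methoxide < a thiolate < hydrosulfide < cyanate < mesylate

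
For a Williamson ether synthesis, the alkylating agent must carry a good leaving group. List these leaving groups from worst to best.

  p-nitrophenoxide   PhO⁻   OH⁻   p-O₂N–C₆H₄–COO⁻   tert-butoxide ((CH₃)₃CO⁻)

tert-butoxide ((CH₃)₃CO⁻) < OH⁻ < PhO⁻ < p-nitrophenoxide < p-O₂N–C₆H₄–COO⁻

Rank by basicity of the departing species: weakest base leaves most easily.
p-O₂N–C₆H₄–COO⁻: pKₐ(p-nitrobenzoic acid) ≈ 3.4 — electron-withdrawing nitro group stabilises the carboxylate
p-nitrophenoxide: pKₐ(p-nitrophenol) ≈ 7.2 — nitro group delocalises the charge; the classic chromogenic LG
PhO⁻: pKₐ(C₆H₅OH (phenol)) ≈ 10 — resonance into the ring helps, but still a poor LG
OH⁻: pKₐ(H₂O) ≈ 15.7
tert-butoxide ((CH₃)₃CO⁻): pKₐ(t-BuOH) ≈ 18
Reversing gives the worst-to-best order requested.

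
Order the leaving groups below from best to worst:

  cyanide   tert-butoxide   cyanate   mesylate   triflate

A good leaving group is a weak base: the lower the pKₐ of its conjugate acid, the more readily it departs.
triflate: pKₐ(CF₃SO₃H (triflic acid)) ≈ -14
mesylate: pKₐ(CH₃SO₃H (MsOH)) ≈ -1.9 — resonance-delocalised alkanesulfonate
cyanate: pKₐ(HOCN) ≈ 3.5
cyanide: pKₐ(HCN) ≈ 9.2
tert-butoxide: pKₐ(t-BuOH) ≈ 18 — bulky, strongly basic alkoxide

triflate > mesylate > cyanate > cyanide > tert-butoxide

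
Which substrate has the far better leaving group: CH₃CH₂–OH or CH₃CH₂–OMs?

From CH₃CH₂–OH the departing group would be OH⁻ (pKₐ(H₂O) ≈ 15.7). Strong base; essentially never leaves without prior activation.
From CH₃CH₂–OMs the leaving group is OMs⁻ (pKₐ(CH₃SO₃H (MsOH)) ≈ -1.9). Resonance-delocalised alkanesulfonate.
(In practice CH₃CH₂–OMs is made from CH₃CH₂–OH by treatment with MsCl / Et₃N, converting the hydroxyl into a mesylate.)

CH₃CH₂–OMs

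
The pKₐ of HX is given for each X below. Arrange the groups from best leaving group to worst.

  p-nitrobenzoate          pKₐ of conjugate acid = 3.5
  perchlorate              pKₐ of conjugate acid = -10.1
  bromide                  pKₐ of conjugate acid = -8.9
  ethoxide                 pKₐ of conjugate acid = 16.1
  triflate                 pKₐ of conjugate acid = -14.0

Lower conjugate-acid pKₐ ⇒ weaker base ⇒ better leaving group.
Sorting by the given values: triflate (-14.0), perchlorate (-10.1), bromide (-8.9), p-nitrobenzoate (3.5), ethoxide (16.1).

triflate > perchlorate > bromide > p-nitrobenzoate > ethoxide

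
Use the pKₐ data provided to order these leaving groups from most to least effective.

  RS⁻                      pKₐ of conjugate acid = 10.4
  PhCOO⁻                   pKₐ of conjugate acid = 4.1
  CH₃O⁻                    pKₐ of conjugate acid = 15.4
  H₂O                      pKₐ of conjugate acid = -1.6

Lower conjugate-acid pKₐ ⇒ weaker base ⇒ better leaving group.
Sorting by the given values: H₂O (-1.6), PhCOO⁻ (4.1), RS⁻ (10.4), CH₃O⁻ (15.4).

H₂O > PhCOO⁻ > RS⁻ > CH₃O⁻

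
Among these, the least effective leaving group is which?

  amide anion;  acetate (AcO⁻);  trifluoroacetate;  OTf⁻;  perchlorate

amide anion

Rank by basicity of the departing species: weakest base leaves most easily.
OTf⁻: pKₐ(CF₃SO₃H (triflic acid)) ≈ -14
perchlorate: pKₐ(HClO₄) ≈ -10
trifluoroacetate: pKₐ(CF₃COOH) ≈ 0.2
acetate (AcO⁻): pKₐ(CH₃COOH) ≈ 4.8
amide anion: pKₐ(NH₃) ≈ 38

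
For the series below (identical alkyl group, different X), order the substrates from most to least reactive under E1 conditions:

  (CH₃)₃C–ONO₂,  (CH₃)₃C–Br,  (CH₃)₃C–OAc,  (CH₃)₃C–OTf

Same R in every case — rank the leaving groups.
A good leaving group is a weak base: the lower the pKₐ of its conjugate acid, the more readily it departs.
(CH₃)₃C–OTf loses OTf⁻: pKₐ(CF₃SO₃H (triflic acid)) ≈ -14
(CH₃)₃C–Br loses Br⁻: pKₐ(HBr) ≈ -9
(CH₃)₃C–ONO₂ loses NO₃⁻: pKₐ(HNO₃) ≈ -1.3
(CH₃)₃C–OAc loses AcO⁻: pKₐ(CH₃COOH) ≈ 4.8

(CH₃)₃C–OTf > (CH₃)₃C–Br > (CH₃)₃C–ONO₂ > (CH₃)₃C–OAc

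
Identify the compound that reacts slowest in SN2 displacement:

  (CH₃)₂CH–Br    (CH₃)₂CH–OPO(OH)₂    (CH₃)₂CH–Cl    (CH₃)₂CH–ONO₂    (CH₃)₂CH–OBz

Identical carbon frameworks mean the comparison reduces to leaving-group quality.
Leaving-group ability tracks the stability of the departed species; conjugate-acid pKₐ is the usual yardstick (lower pKₐ → better LG).
(CH₃)₂CH–Br loses Br⁻: pKₐ(HBr) ≈ -9
(CH₃)₂CH–Cl loses Cl⁻: pKₐ(HCl) ≈ -7
(CH₃)₂CH–ONO₂ loses NO₃⁻: pKₐ(HNO₃) ≈ -1.3
(CH₃)₂CH–OPO(OH)₂ loses H₂PO₄⁻: pKₐ(H₃PO₄) ≈ 2.1
(CH₃)₂CH–OBz loses PhCOO⁻: pKₐ(C₆H₅COOH) ≈ 4.2

(CH₃)₂CH–OBz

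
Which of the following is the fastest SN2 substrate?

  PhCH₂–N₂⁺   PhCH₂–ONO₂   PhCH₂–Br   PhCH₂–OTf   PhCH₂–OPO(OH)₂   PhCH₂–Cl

PhCH₂–N₂⁺

The skeletons are identical, so relative rate is governed entirely by leaving-group ability.
The more stable X⁻ (or X) is on its own — i.e. the weaker a base it is — the better a leaving group it makes.
PhCH₂–N₂⁺ loses N₂: no meaningful conjugate acid; N₂ departs as an exceptionally stable neutral molecule
PhCH₂–OTf loses OTf⁻: pKₐ(CF₃SO₃H (triflic acid)) ≈ -14
PhCH₂–Br loses Br⁻: pKₐ(HBr) ≈ -9
PhCH₂–Cl loses Cl⁻: pKₐ(HCl) ≈ -7
PhCH₂–ONO₂ loses NO₃⁻: pKₐ(HNO₃) ≈ -1.3
PhCH₂–OPO(OH)₂ loses H₂PO₄⁻: pKₐ(H₃PO₄) ≈ 2.1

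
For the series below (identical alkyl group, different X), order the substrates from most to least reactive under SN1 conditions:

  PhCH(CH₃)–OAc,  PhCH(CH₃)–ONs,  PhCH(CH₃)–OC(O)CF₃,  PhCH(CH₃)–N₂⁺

PhCH(CH₃)–N₂⁺ > PhCH(CH₃)–ONs > PhCH(CH₃)–OC(O)CF₃ > PhCH(CH₃)–OAc

With the same alkyl group throughout, only the leaving group differentiates the rates.
Rank by basicity of the departing species: weakest base leaves most easily.
PhCH(CH₃)–N₂⁺ loses N₂: no meaningful conjugate acid; N₂ departs as an exceptionally stable neutral molecule
PhCH(CH₃)–ONs loses ONs⁻: pKₐ(p-O₂NC₆H₄SO₃H) ≈ -3.5
PhCH(CH₃)–OC(O)CF₃ loses CF₃COO⁻: pKₐ(CF₃COOH) ≈ 0.2
PhCH(CH₃)–OAc loses AcO⁻: pKₐ(CH₃COOH) ≈ 4.8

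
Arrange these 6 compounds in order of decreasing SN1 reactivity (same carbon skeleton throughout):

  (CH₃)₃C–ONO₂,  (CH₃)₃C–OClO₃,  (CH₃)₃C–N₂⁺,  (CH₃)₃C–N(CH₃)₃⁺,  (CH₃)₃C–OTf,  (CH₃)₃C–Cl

(CH₃)₃C–N₂⁺ > (CH₃)₃C–OTf > (CH₃)₃C–OClO₃ > (CH₃)₃C–Cl > (CH₃)₃C–ONO₂ > (CH₃)₃C–N(CH₃)₃⁺

The skeletons are identical, so relative rate is governed entirely by leaving-group ability.
The more stable X⁻ (or X) is on its own — i.e. the weaker a base it is — the better a leaving group it makes.
(CH₃)₃C–N₂⁺ loses N₂: no meaningful conjugate acid; N₂ departs as an exceptionally stable neutral molecule
(CH₃)₃C–OTf loses OTf⁻: pKₐ(CF₃SO₃H (triflic acid)) ≈ -14
(CH₃)₃C–OClO₃ loses ClO₄⁻: pKₐ(HClO₄) ≈ -10
(CH₃)₃C–Cl loses Cl⁻: pKₐ(HCl) ≈ -7
(CH₃)₃C–ONO₂ loses NO₃⁻: pKₐ(HNO₃) ≈ -1.3
(CH₃)₃C–N(CH₃)₃⁺ loses NR'₃: pKₐ(R'₃NH⁺) ≈ 10.7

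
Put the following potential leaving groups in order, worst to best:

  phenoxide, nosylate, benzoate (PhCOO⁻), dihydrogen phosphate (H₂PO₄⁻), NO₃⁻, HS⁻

Rank by basicity of the departing species: weakest base leaves most easily.
nosylate: pKₐ(p-O₂NC₆H₄SO₃H) ≈ -3.5
NO₃⁻: pKₐ(HNO₃) ≈ -1.3
dihydrogen phosphate (H₂PO₄⁻): pKₐ(H₃PO₄) ≈ 2.1
benzoate (PhCOO⁻): pKₐ(C₆H₅COOH) ≈ 4.2
HS⁻: pKₐ(H₂S) ≈ 7
phenoxide: pKₐ(C₆H₅OH (phenol)) ≈ 10
Reversing gives the worst-to-best order requested.

phenoxide < HS⁻ < benzoate (PhCOO⁻) < dihydrogen phosphate (H₂PO₄⁻) < NO₃⁻ < nosylate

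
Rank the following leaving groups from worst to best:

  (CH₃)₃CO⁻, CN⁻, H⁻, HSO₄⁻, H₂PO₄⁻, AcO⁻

H⁻ < (CH₃)₃CO⁻ < CN⁻ < AcO⁻ < H₂PO₄⁻ < HSO₄⁻

HSO₄⁻: pKₐ(H₂SO₄) ≈ -3 — conjugate base of a strong mineral acid
H₂PO₄⁻: pKₐ(H₃PO₄) ≈ 2.1
AcO⁻: pKₐ(CH₃COOH) ≈ 4.8 — resonance-stabilised but still a weak base
CN⁻: pKₐ(HCN) ≈ 9.2
(CH₃)₃CO⁻: pKₐ(t-BuOH) ≈ 18
H⁻: pKₐ(H₂) ≈ 36 — extremely strong base; leaves only in special hydride-transfer contexts
Listed from poorest to best leaving group as asked.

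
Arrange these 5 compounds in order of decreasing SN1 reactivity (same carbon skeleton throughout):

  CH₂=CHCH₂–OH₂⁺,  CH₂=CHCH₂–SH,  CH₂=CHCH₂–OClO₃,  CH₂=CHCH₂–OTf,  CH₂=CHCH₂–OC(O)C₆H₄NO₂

Same R in every case — rank the leaving groups.
Rank by basicity of the departing species: weakest base leaves most easily.
CH₂=CHCH₂–OTf loses OTf⁻: pKₐ(CF₃SO₃H (triflic acid)) ≈ -14
CH₂=CHCH₂–OClO₃ loses ClO₄⁻: pKₐ(HClO₄) ≈ -10
CH₂=CHCH₂–OH₂⁺ loses H₂O: pKₐ(H₃O⁺) ≈ -1.7
CH₂=CHCH₂–OC(O)C₆H₄NO₂ loses p-O₂N–C₆H₄–COO⁻: pKₐ(p-nitrobenzoic acid) ≈ 3.4
CH₂=CHCH₂–SH loses HS⁻: pKₐ(H₂S) ≈ 7

CH₂=CHCH₂–OTf > CH₂=CHCH₂–OClO₃ > CH₂=CHCH₂–OH₂⁺ > CH₂=CHCH₂–OC(O)C₆H₄NO₂ > CH₂=CHCH₂–SH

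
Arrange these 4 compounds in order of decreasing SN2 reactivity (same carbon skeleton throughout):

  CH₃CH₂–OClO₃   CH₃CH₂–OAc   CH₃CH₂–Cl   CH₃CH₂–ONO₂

CH₃CH₂–OClO₃ > CH₃CH₂–Cl > CH₃CH₂–ONO₂ > CH₃CH₂–OAc

The skeletons are identical, so relative rate is governed entirely by leaving-group ability.
A good leaving group is a weak base: the lower the pKₐ of its conjugate acid, the more readily it departs.
CH₃CH₂–OClO₃ loses ClO₄⁻: pKₐ(HClO₄) ≈ -10
CH₃CH₂–Cl loses Cl⁻: pKₐ(HCl) ≈ -7
CH₃CH₂–ONO₂ loses NO₃⁻: pKₐ(HNO₃) ≈ -1.3
CH₃CH₂–OAc loses AcO⁻: pKₐ(CH₃COOH) ≈ 4.8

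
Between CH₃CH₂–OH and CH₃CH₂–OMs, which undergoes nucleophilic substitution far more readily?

From CH₃CH₂–OH the departing group would be OH⁻ (pKₐ(H₂O) ≈ 15.7). Strong base; essentially never leaves without prior activation.
From CH₃CH₂–OMs the leaving group is OMs⁻ (pKₐ(CH₃SO₃H (MsOH)) ≈ -1.9). Resonance-delocalised alkanesulfonate.
(In practice CH₃CH₂–OMs is made from CH₃CH₂–OH by treatment with MsCl / Et₃N, converting the hydroxyl into a mesylate.)

CH₃CH₂–OMs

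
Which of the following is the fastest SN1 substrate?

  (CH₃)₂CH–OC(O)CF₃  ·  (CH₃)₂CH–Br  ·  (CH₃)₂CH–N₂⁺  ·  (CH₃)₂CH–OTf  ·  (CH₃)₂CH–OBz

(CH₃)₂CH–N₂⁺

Identical carbon frameworks mean the comparison reduces to leaving-group quality.
Leaving-group ability tracks the stability of the departed species; conjugate-acid pKₐ is the usual yardstick (lower pKₐ → better LG).
(CH₃)₂CH–N₂⁺ loses N₂: no meaningful conjugate acid; N₂ departs as an exceptionally stable neutral molecule
(CH₃)₂CH–OTf loses OTf⁻: pKₐ(CF₃SO₃H (triflic acid)) ≈ -14
(CH₃)₂CH–Br loses Br⁻: pKₐ(HBr) ≈ -9
(CH₃)₂CH–OC(O)CF₃ loses CF₃COO⁻: pKₐ(CF₃COOH) ≈ 0.2
(CH₃)₂CH–OBz loses PhCOO⁻: pKₐ(C₆H₅COOH) ≈ 4.2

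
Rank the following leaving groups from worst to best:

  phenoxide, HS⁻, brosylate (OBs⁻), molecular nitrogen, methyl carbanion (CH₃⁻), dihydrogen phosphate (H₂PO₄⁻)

The more stable X⁻ (or X) is on its own — i.e. the weaker a base it is — the better a leaving group it makes.
molecular nitrogen: no meaningful conjugate acid; N₂ departs as an exceptionally stable neutral molecule
brosylate (OBs⁻): pKₐ(p-BrC₆H₄SO₃H) ≈ -2.8
dihydrogen phosphate (H₂PO₄⁻): pKₐ(H₃PO₄) ≈ 2.1
HS⁻: pKₐ(H₂S) ≈ 7
phenoxide: pKₐ(C₆H₅OH (phenol)) ≈ 10
methyl carbanion (CH₃⁻): pKₐ(CH₄) ≈ 48
Listed from poorest to best leaving group as asked.

methyl carbanion (CH₃⁻) < phenoxide < HS⁻ < dihydrogen phosphate (H₂PO₄⁻) < brosylate (OBs⁻) < molecular nitrogen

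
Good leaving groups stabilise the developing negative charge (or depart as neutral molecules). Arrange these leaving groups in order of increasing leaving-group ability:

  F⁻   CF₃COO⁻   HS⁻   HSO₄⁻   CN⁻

CN⁻ < HS⁻ < F⁻ < CF₃COO⁻ < HSO₄⁻

A good leaving group is a weak base: the lower the pKₐ of its conjugate acid, the more readily it departs.
HSO₄⁻: pKₐ(H₂SO₄) ≈ -3
CF₃COO⁻: pKₐ(CF₃COOH) ≈ 0.2 — strongly electron-withdrawing CF₃ stabilises the carboxylate
F⁻: pKₐ(HF) ≈ 3.2 — small and strongly basic; the poor halide leaving group
HS⁻: pKₐ(H₂S) ≈ 7 — larger and more polarisable than the oxygen analogue
CN⁻: pKₐ(HCN) ≈ 9.2
Listed from poorest to best leaving group as asked.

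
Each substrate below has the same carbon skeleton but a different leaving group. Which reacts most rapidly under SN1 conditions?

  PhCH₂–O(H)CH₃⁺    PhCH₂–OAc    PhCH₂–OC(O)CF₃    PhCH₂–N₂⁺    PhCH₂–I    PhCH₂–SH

The skeletons are identical, so relative rate is governed entirely by leaving-group ability.
Leaving-group ability tracks the stability of the departed species; conjugate-acid pKₐ is the usual yardstick (lower pKₐ → better LG).
PhCH₂–N₂⁺ loses N₂: no meaningful conjugate acid; N₂ departs as an exceptionally stable neutral molecule
PhCH₂–I loses I⁻: pKₐ(HI) ≈ -10
PhCH₂–O(H)CH₃⁺ loses R'OH: pKₐ(R'OH₂⁺) ≈ -2.4
PhCH₂–OC(O)CF₃ loses CF₃COO⁻: pKₐ(CF₃COOH) ≈ 0.2
PhCH₂–OAc loses AcO⁻: pKₐ(CH₃COOH) ≈ 4.8
PhCH₂–SH loses HS⁻: pKₐ(H₂S) ≈ 7

PhCH₂–N₂⁺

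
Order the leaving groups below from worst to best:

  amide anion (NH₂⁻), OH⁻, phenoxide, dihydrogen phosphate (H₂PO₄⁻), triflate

triflate: pKₐ(CF₃SO₃H (triflic acid)) ≈ -14
dihydrogen phosphate (H₂PO₄⁻): pKₐ(H₃PO₄) ≈ 2.1
phenoxide: pKₐ(C₆H₅OH (phenol)) ≈ 10
OH⁻: pKₐ(H₂O) ≈ 15.7
amide anion (NH₂⁻): pKₐ(NH₃) ≈ 38
Reversing gives the worst-to-best order requested.

amide anion (NH₂⁻) < OH⁻ < phenoxide < dihydrogen phosphate (H₂PO₄⁻) < triflate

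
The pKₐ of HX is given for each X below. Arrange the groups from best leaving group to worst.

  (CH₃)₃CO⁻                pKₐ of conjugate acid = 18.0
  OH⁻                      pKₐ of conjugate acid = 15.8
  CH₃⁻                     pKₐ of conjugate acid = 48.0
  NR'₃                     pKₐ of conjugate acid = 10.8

Lower conjugate-acid pKₐ ⇒ weaker base ⇒ better leaving group.
Sorting by the given values: NR'₃ (10.8), OH⁻ (15.8), (CH₃)₃CO⁻ (18.0), CH₃⁻ (48.0).

NR'₃ > OH⁻ > (CH₃)₃CO⁻ > CH₃⁻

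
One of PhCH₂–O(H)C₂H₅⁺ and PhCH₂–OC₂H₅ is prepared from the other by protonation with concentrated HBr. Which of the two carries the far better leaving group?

From PhCH₂–OC₂H₅ the departing group would be CH₃CH₂O⁻ (pKₐ(CH₃CH₂OH) ≈ 16). Strong base; alkoxides do not leave unassisted.
From PhCH₂–O(H)C₂H₅⁺ the leaving group is R'OH (pKₐ(R'OH₂⁺) ≈ -2.4). Neutral; leaves from a protonated ether (an oxonium ion, R–O(H)R'⁺).
Protonation with concentrated HBr works by allowing neutral ethanol, rather than ethoxide, to depart, making PhCH₂–O(H)C₂H₅⁺ enormously more reactive.

PhCH₂–O(H)C₂H₅⁺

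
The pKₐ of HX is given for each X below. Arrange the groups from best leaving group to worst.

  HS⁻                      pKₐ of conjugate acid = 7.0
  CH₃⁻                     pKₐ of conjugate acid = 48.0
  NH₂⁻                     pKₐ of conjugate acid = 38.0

Lower conjugate-acid pKₐ ⇒ weaker base ⇒ better leaving group.
Sorting by the given values: HS⁻ (7.0), NH₂⁻ (38.0), CH₃⁻ (48.0).

HS⁻ > NH₂⁻ > CH₃⁻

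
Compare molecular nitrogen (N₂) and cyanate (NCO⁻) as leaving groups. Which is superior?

molecular nitrogen (N₂) is the better leaving group.
N₂ is the ultimate leaving group — it departs as an exceptionally stable neutral molecule, whereas cyanate (NCO⁻) (pKₐ(HOCN) ≈ 3.5) is far more basic.

molecular nitrogen (N₂)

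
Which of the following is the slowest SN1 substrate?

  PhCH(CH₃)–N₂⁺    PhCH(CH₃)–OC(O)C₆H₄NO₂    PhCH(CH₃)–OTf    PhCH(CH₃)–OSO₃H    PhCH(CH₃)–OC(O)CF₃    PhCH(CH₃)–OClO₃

With the same alkyl group throughout, only the leaving group differentiates the rates.
The more stable X⁻ (or X) is on its own — i.e. the weaker a base it is — the better a leaving group it makes.
PhCH(CH₃)–N₂⁺ loses N₂: no meaningful conjugate acid; N₂ departs as an exceptionally stable neutral molecule
PhCH(CH₃)–OTf loses OTf⁻: pKₐ(CF₃SO₃H (triflic acid)) ≈ -14
PhCH(CH₃)–OClO₃ loses ClO₄⁻: pKₐ(HClO₄) ≈ -10
PhCH(CH₃)–OSO₃H loses HSO₄⁻: pKₐ(H₂SO₄) ≈ -3
PhCH(CH₃)–OC(O)CF₃ loses CF₃COO⁻: pKₐ(CF₃COOH) ≈ 0.2
PhCH(CH₃)–OC(O)C₆H₄NO₂ loses p-O₂N–C₆H₄–COO⁻: pKₐ(p-nitrobenzoic acid) ≈ 3.4

PhCH(CH₃)–OC(O)C₆H₄NO₂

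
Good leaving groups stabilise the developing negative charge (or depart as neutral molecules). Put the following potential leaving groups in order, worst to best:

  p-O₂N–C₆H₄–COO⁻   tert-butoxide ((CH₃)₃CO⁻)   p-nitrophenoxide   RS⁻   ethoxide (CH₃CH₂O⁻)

tert-butoxide ((CH₃)₃CO⁻) < ethoxide (CH₃CH₂O⁻) < RS⁻ < p-nitrophenoxide < p-O₂N–C₆H₄–COO⁻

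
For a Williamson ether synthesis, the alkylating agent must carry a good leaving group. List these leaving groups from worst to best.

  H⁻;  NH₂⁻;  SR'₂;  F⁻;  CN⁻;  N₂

Rank by basicity of the departing species: weakest base leaves most easily.
N₂: no meaningful conjugate acid; N₂ departs as an exceptionally stable neutral molecule
SR'₂: pKₐ(R'₂SH⁺) ≈ -7
F⁻: pKₐ(HF) ≈ 3.2
CN⁻: pKₐ(HCN) ≈ 9.2
H⁻: pKₐ(H₂) ≈ 36
NH₂⁻: pKₐ(NH₃) ≈ 38
Reversing gives the worst-to-best order requested.

NH₂⁻ < H⁻ < CN⁻ < F⁻ < SR'₂ < N₂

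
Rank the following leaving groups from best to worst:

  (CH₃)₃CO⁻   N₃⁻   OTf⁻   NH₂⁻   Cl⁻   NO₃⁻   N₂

N₂ > OTf⁻ > Cl⁻ > NO₃⁻ > N₃⁻ > (CH₃)₃CO⁻ > NH₂⁻

N₂: no meaningful conjugate acid; N₂ departs as an exceptionally stable neutral molecule
OTf⁻: pKₐ(CF₃SO₃H (triflic acid)) ≈ -14 — charge spread over three oxygens and a CF₃ group; the premier leaving group in synthesis
Cl⁻: pKₐ(HCl) ≈ -7
NO₃⁻: pKₐ(HNO₃) ≈ -1.3 — resonance-delocalised over three oxygens
N₃⁻: pKₐ(HN₃) ≈ 4.7 — linear, resonance-stabilised
(CH₃)₃CO⁻: pKₐ(t-BuOH) ≈ 18
NH₂⁻: pKₐ(NH₃) ≈ 38 — extremely strong base; never a leaving group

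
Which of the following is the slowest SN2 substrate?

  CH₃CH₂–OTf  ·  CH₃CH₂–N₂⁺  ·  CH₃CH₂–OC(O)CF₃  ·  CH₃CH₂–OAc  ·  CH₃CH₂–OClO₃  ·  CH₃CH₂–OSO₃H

CH₃CH₂–OAc

Same R in every case — rank the leaving groups.
Rank by basicity of the departing species: weakest base leaves most easily.
CH₃CH₂–N₂⁺ loses N₂: no meaningful conjugate acid; N₂ departs as an exceptionally stable neutral molecule
CH₃CH₂–OTf loses OTf⁻: pKₐ(CF₃SO₃H (triflic acid)) ≈ -14
CH₃CH₂–OClO₃ loses ClO₄⁻: pKₐ(HClO₄) ≈ -10
CH₃CH₂–OSO₃H loses HSO₄⁻: pKₐ(H₂SO₄) ≈ -3
CH₃CH₂–OC(O)CF₃ loses CF₃COO⁻: pKₐ(CF₃COOH) ≈ 0.2
CH₃CH₂–OAc loses AcO⁻: pKₐ(CH₃COOH) ≈ 4.8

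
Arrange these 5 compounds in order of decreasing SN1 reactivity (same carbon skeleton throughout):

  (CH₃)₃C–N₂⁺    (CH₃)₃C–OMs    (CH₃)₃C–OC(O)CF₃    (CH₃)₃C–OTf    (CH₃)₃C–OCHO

(CH₃)₃C–N₂⁺ > (CH₃)₃C–OTf > (CH₃)₃C–OMs > (CH₃)₃C–OC(O)CF₃ > (CH₃)₃C–OCHO

Identical carbon frameworks mean the comparison reduces to leaving-group quality.
Leaving-group ability tracks the stability of the departed species; conjugate-acid pKₐ is the usual yardstick (lower pKₐ → better LG).
(CH₃)₃C–N₂⁺ loses N₂: no meaningful conjugate acid; N₂ departs as an exceptionally stable neutral molecule
(CH₃)₃C–OTf loses OTf⁻: pKₐ(CF₃SO₃H (triflic acid)) ≈ -14
(CH₃)₃C–OMs loses OMs⁻: pKₐ(CH₃SO₃H (MsOH)) ≈ -1.9
(CH₃)₃C–OC(O)CF₃ loses CF₃COO⁻: pKₐ(CF₃COOH) ≈ 0.2
(CH₃)₃C–OCHO loses HCOO⁻: pKₐ(HCOOH) ≈ 3.8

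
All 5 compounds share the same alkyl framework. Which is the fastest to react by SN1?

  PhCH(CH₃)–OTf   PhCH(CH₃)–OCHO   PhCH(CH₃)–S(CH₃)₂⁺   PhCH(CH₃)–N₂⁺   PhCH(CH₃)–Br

The skeletons are identical, so relative rate is governed entirely by leaving-group ability.
A good leaving group is a weak base: the lower the pKₐ of its conjugate acid, the more readily it departs.
PhCH(CH₃)–N₂⁺ loses N₂: no meaningful conjugate acid; N₂ departs as an exceptionally stable neutral molecule
PhCH(CH₃)–OTf loses OTf⁻: pKₐ(CF₃SO₃H (triflic acid)) ≈ -14
PhCH(CH₃)–Br loses Br⁻: pKₐ(HBr) ≈ -9
PhCH(CH₃)–S(CH₃)₂⁺ loses SR'₂: pKₐ(R'₂SH⁺) ≈ -7
PhCH(CH₃)–OCHO loses HCOO⁻: pKₐ(HCOOH) ≈ 3.8

PhCH(CH₃)–N₂⁺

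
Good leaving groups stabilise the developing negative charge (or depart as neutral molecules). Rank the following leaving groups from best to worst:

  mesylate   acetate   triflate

Rank by basicity of the departing species: weakest base leaves most easily.
triflate: pKₐ(CF₃SO₃H (triflic acid)) ≈ -14
mesylate: pKₐ(CH₃SO₃H (MsOH)) ≈ -1.9
acetate: pKₐ(CH₃COOH) ≈ 4.8

triflate > mesylate > acetate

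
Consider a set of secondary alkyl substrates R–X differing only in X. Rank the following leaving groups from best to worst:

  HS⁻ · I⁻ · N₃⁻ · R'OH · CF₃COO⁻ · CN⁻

I⁻ > R'OH > CF₃COO⁻ > N₃⁻ > HS⁻ > CN⁻

A good leaving group is a weak base: the lower the pKₐ of its conjugate acid, the more readily it departs.
I⁻: pKₐ(HI) ≈ -10 — large, highly polarisable; very weak base
R'OH: pKₐ(R'OH₂⁺) ≈ -2.4 — neutral; leaves from a protonated ether (an oxonium ion, R–O(H)R'⁺)
CF₃COO⁻: pKₐ(CF₃COOH) ≈ 0.2
N₃⁻: pKₐ(HN₃) ≈ 4.7
HS⁻: pKₐ(H₂S) ≈ 7 — larger and more polarisable than the oxygen analogue
CN⁻: pKₐ(HCN) ≈ 9.2 — sp carbon stabilises the charge somewhat, but still a poor LG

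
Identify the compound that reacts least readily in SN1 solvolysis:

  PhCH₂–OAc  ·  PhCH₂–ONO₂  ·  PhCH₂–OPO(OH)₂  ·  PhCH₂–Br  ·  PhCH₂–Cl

The skeletons are identical, so relative rate is governed entirely by leaving-group ability.
The more stable X⁻ (or X) is on its own — i.e. the weaker a base it is — the better a leaving group it makes.
PhCH₂–Br loses Br⁻: pKₐ(HBr) ≈ -9
PhCH₂–Cl loses Cl⁻: pKₐ(HCl) ≈ -7
PhCH₂–ONO₂ loses NO₃⁻: pKₐ(HNO₃) ≈ -1.3
PhCH₂–OPO(OH)₂ loses H₂PO₄⁻: pKₐ(H₃PO₄) ≈ 2.1
PhCH₂–OAc loses AcO⁻: pKₐ(CH₃COOH) ≈ 4.8

PhCH₂–OAc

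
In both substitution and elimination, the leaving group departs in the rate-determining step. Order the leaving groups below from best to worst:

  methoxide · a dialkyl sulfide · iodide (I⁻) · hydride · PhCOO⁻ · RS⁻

iodide (I⁻): pKₐ(HI) ≈ -10
a dialkyl sulfide: pKₐ(R'₂SH⁺) ≈ -7
PhCOO⁻: pKₐ(C₆H₅COOH) ≈ 4.2
RS⁻: pKₐ(RSH (a thiol)) ≈ 10.5
methoxide: pKₐ(CH₃OH) ≈ 15.5
hydride: pKₐ(H₂) ≈ 36

iodide (I⁻) > a dialkyl sulfide > PhCOO⁻ > RS⁻ > methoxide > hydride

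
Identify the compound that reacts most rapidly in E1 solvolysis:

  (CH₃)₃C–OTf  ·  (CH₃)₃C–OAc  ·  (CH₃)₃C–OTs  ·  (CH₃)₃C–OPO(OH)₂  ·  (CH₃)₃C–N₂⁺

(CH₃)₃C–N₂⁺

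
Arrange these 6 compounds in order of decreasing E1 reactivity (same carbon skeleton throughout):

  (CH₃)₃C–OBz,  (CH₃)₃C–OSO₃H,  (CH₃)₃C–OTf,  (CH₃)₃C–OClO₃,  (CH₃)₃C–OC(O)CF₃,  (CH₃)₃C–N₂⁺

(CH₃)₃C–N₂⁺ > (CH₃)₃C–OTf > (CH₃)₃C–OClO₃ > (CH₃)₃C–OSO₃H > (CH₃)₃C–OC(O)CF₃ > (CH₃)₃C–OBz

The skeletons are identical, so relative rate is governed entirely by leaving-group ability.
A good leaving group is a weak base: the lower the pKₐ of its conjugate acid, the more readily it departs.
(CH₃)₃C–N₂⁺ loses N₂: no meaningful conjugate acid; N₂ departs as an exceptionally stable neutral molecule
(CH₃)₃C–OTf loses OTf⁻: pKₐ(CF₃SO₃H (triflic acid)) ≈ -14
(CH₃)₃C–OClO₃ loses ClO₄⁻: pKₐ(HClO₄) ≈ -10
(CH₃)₃C–OSO₃H loses HSO₄⁻: pKₐ(H₂SO₄) ≈ -3
(CH₃)₃C–OC(O)CF₃ loses CF₃COO⁻: pKₐ(CF₃COOH) ≈ 0.2
(CH₃)₃C–OBz loses PhCOO⁻: pKₐ(C₆H₅COOH) ≈ 4.2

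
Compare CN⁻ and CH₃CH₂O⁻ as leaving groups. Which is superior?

CN⁻

CN⁻ is the better leaving group.
pKₐ(HCN) ≈ 9.2 versus pKₐ(CH₃CH₂OH) ≈ 16: CN⁻ is the much weaker base.
Sp carbon stabilises the charge somewhat, but still a poor LG.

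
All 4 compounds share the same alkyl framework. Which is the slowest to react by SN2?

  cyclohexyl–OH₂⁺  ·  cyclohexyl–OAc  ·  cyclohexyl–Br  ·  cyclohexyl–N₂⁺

With the same alkyl group throughout, only the leaving group differentiates the rates.
The more stable X⁻ (or X) is on its own — i.e. the weaker a base it is — the better a leaving group it makes.
cyclohexyl–N₂⁺ loses N₂: no meaningful conjugate acid; N₂ departs as an exceptionally stable neutral molecule
cyclohexyl–Br loses Br⁻: pKₐ(HBr) ≈ -9
cyclohexyl–OH₂⁺ loses H₂O: pKₐ(H₃O⁺) ≈ -1.7
cyclohexyl–OAc loses AcO⁻: pKₐ(CH₃COOH) ≈ 4.8

cyclohexyl–OAc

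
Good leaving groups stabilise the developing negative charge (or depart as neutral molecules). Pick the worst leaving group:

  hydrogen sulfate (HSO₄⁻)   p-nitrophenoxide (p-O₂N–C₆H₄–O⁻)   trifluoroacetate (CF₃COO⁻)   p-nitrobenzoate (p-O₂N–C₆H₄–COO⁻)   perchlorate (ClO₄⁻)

p-nitrophenoxide (p-O₂N–C₆H₄–O⁻)

perchlorate (ClO₄⁻): pKₐ(HClO₄) ≈ -10
hydrogen sulfate (HSO₄⁻): pKₐ(H₂SO₄) ≈ -3
trifluoroacetate (CF₃COO⁻): pKₐ(CF₃COOH) ≈ 0.2
p-nitrobenzoate (p-O₂N–C₆H₄–COO⁻): pKₐ(p-nitrobenzoic acid) ≈ 3.4
p-nitrophenoxide (p-O₂N–C₆H₄–O⁻): pKₐ(p-nitrophenol) ≈ 7.2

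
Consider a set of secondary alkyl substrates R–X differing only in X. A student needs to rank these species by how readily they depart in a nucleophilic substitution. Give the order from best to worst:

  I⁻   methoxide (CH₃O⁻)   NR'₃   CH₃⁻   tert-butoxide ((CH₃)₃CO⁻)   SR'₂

I⁻ > SR'₂ > NR'₃ > methoxide (CH₃O⁻) > tert-butoxide ((CH₃)₃CO⁻) > CH₃⁻

A good leaving group is a weak base: the lower the pKₐ of its conjugate acid, the more readily it departs.
I⁻: pKₐ(HI) ≈ -10
SR'₂: pKₐ(R'₂SH⁺) ≈ -7
NR'₃: pKₐ(R'₃NH⁺) ≈ 10.7
methoxide (CH₃O⁻): pKₐ(CH₃OH) ≈ 15.5
tert-butoxide ((CH₃)₃CO⁻): pKₐ(t-BuOH) ≈ 18
CH₃⁻: pKₐ(CH₄) ≈ 48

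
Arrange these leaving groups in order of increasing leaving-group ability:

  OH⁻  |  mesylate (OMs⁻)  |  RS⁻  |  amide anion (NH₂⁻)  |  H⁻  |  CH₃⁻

CH₃⁻ < amide anion (NH₂⁻) < H⁻ < OH⁻ < RS⁻ < mesylate (OMs⁻)

The more stable X⁻ (or X) is on its own — i.e. the weaker a base it is — the better a leaving group it makes.
mesylate (OMs⁻): pKₐ(CH₃SO₃H (MsOH)) ≈ -1.9
RS⁻: pKₐ(RSH (a thiol)) ≈ 10.5
OH⁻: pKₐ(H₂O) ≈ 15.7
H⁻: pKₐ(H₂) ≈ 36
amide anion (NH₂⁻): pKₐ(NH₃) ≈ 38
CH₃⁻: pKₐ(CH₄) ≈ 48
Listed from poorest to best leaving group as asked.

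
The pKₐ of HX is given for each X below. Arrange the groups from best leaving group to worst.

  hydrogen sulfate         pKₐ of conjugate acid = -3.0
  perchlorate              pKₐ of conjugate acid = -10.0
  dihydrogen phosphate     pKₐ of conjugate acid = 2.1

perchlorate > hydrogen sulfate > dihydrogen phosphate

Lower conjugate-acid pKₐ ⇒ weaker base ⇒ better leaving group.
Sorting by the given values: perchlorate (-10.0), hydrogen sulfate (-3.0), dihydrogen phosphate (2.1).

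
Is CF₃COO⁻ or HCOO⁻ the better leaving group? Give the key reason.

CF₃COO⁻ is the better leaving group.
pKₐ(CF₃COOH) ≈ 0.2 versus pKₐ(HCOOH) ≈ 3.8: CF₃COO⁻ is the much weaker base.
Strongly electron-withdrawing CF₃ stabilises the carboxylate.

CF₃COO⁻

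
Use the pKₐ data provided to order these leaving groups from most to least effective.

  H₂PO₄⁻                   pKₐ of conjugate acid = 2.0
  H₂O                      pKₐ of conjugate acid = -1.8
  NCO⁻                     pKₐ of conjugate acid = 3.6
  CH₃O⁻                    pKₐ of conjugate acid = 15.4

H₂O > H₂PO₄⁻ > NCO⁻ > CH₃O⁻

Lower conjugate-acid pKₐ ⇒ weaker base ⇒ better leaving group.
Sorting by the given values: H₂O (-1.8), H₂PO₄⁻ (2.0), NCO⁻ (3.6), CH₃O⁻ (15.4).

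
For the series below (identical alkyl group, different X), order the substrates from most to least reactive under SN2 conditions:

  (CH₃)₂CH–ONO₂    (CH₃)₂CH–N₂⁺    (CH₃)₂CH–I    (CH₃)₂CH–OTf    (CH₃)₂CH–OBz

Same R in every case — rank the leaving groups.
A good leaving group is a weak base: the lower the pKₐ of its conjugate acid, the more readily it departs.
(CH₃)₂CH–N₂⁺ loses N₂: no meaningful conjugate acid; N₂ departs as an exceptionally stable neutral molecule
(CH₃)₂CH–OTf loses OTf⁻: pKₐ(CF₃SO₃H (triflic acid)) ≈ -14
(CH₃)₂CH–I loses I⁻: pKₐ(HI) ≈ -10
(CH₃)₂CH–ONO₂ loses NO₃⁻: pKₐ(HNO₃) ≈ -1.3
(CH₃)₂CH–OBz loses PhCOO⁻: pKₐ(C₆H₅COOH) ≈ 4.2

(CH₃)₂CH–N₂⁺ > (CH₃)₂CH–OTf > (CH₃)₂CH–I > (CH₃)₂CH–ONO₂ > (CH₃)₂CH–OBz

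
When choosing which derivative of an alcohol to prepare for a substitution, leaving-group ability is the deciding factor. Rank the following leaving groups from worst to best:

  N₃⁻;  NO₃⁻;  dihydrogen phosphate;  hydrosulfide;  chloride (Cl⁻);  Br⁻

hydrosulfide < N₃⁻ < dihydrogen phosphate < NO₃⁻ < chloride (Cl⁻) < Br⁻

Leaving-group ability tracks the stability of the departed species; conjugate-acid pKₐ is the usual yardstick (lower pKₐ → better LG).
Br⁻: pKₐ(HBr) ≈ -9
chloride (Cl⁻): pKₐ(HCl) ≈ -7
NO₃⁻: pKₐ(HNO₃) ≈ -1.3 — resonance-delocalised over three oxygens
dihydrogen phosphate: pKₐ(H₃PO₄) ≈ 2.1
N₃⁻: pKₐ(HN₃) ≈ 4.7
hydrosulfide: pKₐ(H₂S) ≈ 7 — larger and more polarisable than the oxygen analogue
Listed from poorest to best leaving group as asked.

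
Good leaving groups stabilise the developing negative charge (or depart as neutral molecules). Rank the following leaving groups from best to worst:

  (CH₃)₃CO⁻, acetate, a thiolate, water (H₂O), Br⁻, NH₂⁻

Rank by basicity of the departing species: weakest base leaves most easily.
Br⁻: pKₐ(HBr) ≈ -9 — weak base; good leaving group
water (H₂O): pKₐ(H₃O⁺) ≈ -1.7
acetate: pKₐ(CH₃COOH) ≈ 4.8 — resonance-stabilised but still a weak base
a thiolate: pKₐ(RSH (a thiol)) ≈ 10.5 — moderately basic; rarely leaves without activation
(CH₃)₃CO⁻: pKₐ(t-BuOH) ≈ 18
NH₂⁻: pKₐ(NH₃) ≈ 38

Br⁻ > water (H₂O) > acetate > a thiolate > (CH₃)₃CO⁻ > NH₂⁻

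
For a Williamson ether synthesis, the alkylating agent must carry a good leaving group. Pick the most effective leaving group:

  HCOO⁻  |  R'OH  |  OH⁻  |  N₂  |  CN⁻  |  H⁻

N₂

Rank by basicity of the departing species: weakest base leaves most easily.
N₂: no meaningful conjugate acid; N₂ departs as an exceptionally stable neutral molecule
R'OH: pKₐ(R'OH₂⁺) ≈ -2.4
HCOO⁻: pKₐ(HCOOH) ≈ 3.8
CN⁻: pKₐ(HCN) ≈ 9.2
OH⁻: pKₐ(H₂O) ≈ 15.7
H⁻: pKₐ(H₂) ≈ 36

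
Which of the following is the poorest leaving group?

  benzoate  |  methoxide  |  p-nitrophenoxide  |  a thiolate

benzoate: pKₐ(C₆H₅COOH) ≈ 4.2
p-nitrophenoxide: pKₐ(p-nitrophenol) ≈ 7.2
a thiolate: pKₐ(RSH (a thiol)) ≈ 10.5
methoxide: pKₐ(CH₃OH) ≈ 15.5

methoxide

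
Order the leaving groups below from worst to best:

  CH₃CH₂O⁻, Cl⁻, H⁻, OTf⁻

OTf⁻: pKₐ(CF₃SO₃H (triflic acid)) ≈ -14 — charge spread over three oxygens and a CF₃ group; the premier leaving group in synthesis
Cl⁻: pKₐ(HCl) ≈ -7 — moderately weak base
CH₃CH₂O⁻: pKₐ(CH₃CH₂OH) ≈ 16
H⁻: pKₐ(H₂) ≈ 36
Reversing gives the worst-to-best order requested.

H⁻ < CH₃CH₂O⁻ < Cl⁻ < OTf⁻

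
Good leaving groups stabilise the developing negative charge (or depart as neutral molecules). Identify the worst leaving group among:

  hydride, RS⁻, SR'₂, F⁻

Leaving-group ability tracks the stability of the departed species; conjugate-acid pKₐ is the usual yardstick (lower pKₐ → better LG).
SR'₂: pKₐ(R'₂SH⁺) ≈ -7
F⁻: pKₐ(HF) ≈ 3.2
RS⁻: pKₐ(RSH (a thiol)) ≈ 10.5
hydride: pKₐ(H₂) ≈ 36

hydride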